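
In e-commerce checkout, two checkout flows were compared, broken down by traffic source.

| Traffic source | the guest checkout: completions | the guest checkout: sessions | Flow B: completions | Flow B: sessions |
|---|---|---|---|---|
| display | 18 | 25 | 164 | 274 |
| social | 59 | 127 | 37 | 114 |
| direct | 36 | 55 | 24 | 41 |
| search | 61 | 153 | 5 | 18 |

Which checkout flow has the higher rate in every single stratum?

Display: the guest checkout 18/25 = 72.0%, Flow B 164/274 = 59.9% → the guest checkout
Social: the guest checkout 59/127 = 46.5%, Flow B 37/114 = 32.5% → the guest checkout
Direct: the guest checkout 36/55 = 65.5%, Flow B 24/41 = 58.5% → the guest checkout
Search: the guest checkout 61/153 = 39.9%, Flow B 5/18 = 27.8% → the guest checkout
The guest checkout has the higher rate in all 4 groups.

the guest checkout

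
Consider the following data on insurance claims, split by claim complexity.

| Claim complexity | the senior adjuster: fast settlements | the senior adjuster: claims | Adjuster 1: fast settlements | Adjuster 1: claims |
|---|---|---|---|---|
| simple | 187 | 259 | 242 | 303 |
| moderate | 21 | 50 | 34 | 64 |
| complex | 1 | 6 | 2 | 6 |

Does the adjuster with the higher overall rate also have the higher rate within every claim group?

Yes

Simple: the senior adjuster 187/259 = 72.2%, Adjuster 1 242/303 = 79.9% → Adjuster 1
Moderate: the senior adjuster 21/50 = 42.0%, Adjuster 1 34/64 = 53.1% → Adjuster 1
Complex: the senior adjuster 1/6 = 16.7%, Adjuster 1 2/6 = 33.3% → Adjuster 1
Overall: the senior adjuster 209/315 = 66.3%, Adjuster 1 278/373 = 74.5% → Adjuster 1
Adjuster 1 wins overall and in every claim group — no reversal.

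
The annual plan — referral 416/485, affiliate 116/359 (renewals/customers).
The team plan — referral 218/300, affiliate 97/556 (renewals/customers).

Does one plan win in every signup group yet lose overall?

No

Referral: the annual plan 416/485 = 85.8%, the team plan 218/300 = 72.7% → the annual plan
Affiliate: the annual plan 116/359 = 32.3%, the team plan 97/556 = 17.4% → the annual plan
Overall: the annual plan 532/844 = 63.0%, the team plan 315/856 = 36.8% → the annual plan
The annual plan wins overall and in every signup group — no reversal.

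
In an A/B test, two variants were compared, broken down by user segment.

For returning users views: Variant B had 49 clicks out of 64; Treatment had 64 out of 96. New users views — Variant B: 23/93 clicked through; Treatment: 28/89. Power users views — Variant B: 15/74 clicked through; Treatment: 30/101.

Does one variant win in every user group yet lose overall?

Returning users: Variant B 49/64 = 76.6%, Treatment 64/96 = 66.7% → Variant B
New users: Variant B 23/93 = 24.7%, Treatment 28/89 = 31.5% → Treatment
Power users: Variant B 15/74 = 20.3%, Treatment 30/101 = 29.7% → Treatment
Overall: Variant B 87/231 = 37.7%, Treatment 122/286 = 42.7% → Treatment
Neither sweeps: Variant B wins 1 of 3 groups, Treatment wins 2. Treatment wins overall but not every group — no Simpson reversal.

No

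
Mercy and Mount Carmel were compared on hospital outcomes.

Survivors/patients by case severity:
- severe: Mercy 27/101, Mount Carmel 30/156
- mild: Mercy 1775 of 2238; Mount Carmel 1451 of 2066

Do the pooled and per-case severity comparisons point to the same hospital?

Yes

Severe: Mercy 27/101 = 26.7%, Mount Carmel 30/156 = 19.2% → Mercy
Mild: Mercy 1775/2238 = 79.3%, Mount Carmel 1451/2066 = 70.2% → Mercy
Overall: Mercy 1802/2339 = 77.0%, Mount Carmel 1481/2222 = 66.7% → Mercy
Mercy wins overall and in every case group — no reversal.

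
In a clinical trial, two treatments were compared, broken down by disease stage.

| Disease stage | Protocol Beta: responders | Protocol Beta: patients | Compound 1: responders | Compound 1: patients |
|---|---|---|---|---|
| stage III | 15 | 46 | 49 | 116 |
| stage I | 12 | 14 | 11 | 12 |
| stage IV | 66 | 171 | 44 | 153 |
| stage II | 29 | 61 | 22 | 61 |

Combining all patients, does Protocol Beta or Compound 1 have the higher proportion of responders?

Stage III: Protocol Beta 15/46 = 32.6%, Compound 1 49/116 = 42.2% → Compound 1
Stage I: Protocol Beta 12/14 = 85.7%, Compound 1 11/12 = 91.7% → Compound 1
Stage IV: Protocol Beta 66/171 = 38.6%, Compound 1 44/153 = 28.8% → Protocol Beta
Stage II: Protocol Beta 29/61 = 47.5%, Compound 1 22/61 = 36.1% → Protocol Beta
Overall: Protocol Beta 122/292 = 41.8%, Compound 1 126/342 = 36.8% → Protocol Beta
(Neither sweeps every disease group, but Protocol Beta has the higher pooled rate.)

Protocol Beta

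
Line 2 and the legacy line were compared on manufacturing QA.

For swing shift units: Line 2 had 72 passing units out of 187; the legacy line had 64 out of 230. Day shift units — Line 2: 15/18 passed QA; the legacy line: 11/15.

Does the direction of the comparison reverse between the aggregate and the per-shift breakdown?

No

Swing shift: Line 2 72/187 = 38.5%, the legacy line 64/230 = 27.8% → Line 2
Day shift: Line 2 15/18 = 83.3%, the legacy line 11/15 = 73.3% → Line 2
Overall: Line 2 87/205 = 42.4%, the legacy line 75/245 = 30.6% → Line 2
Line 2 wins overall and in every shift group — no reversal.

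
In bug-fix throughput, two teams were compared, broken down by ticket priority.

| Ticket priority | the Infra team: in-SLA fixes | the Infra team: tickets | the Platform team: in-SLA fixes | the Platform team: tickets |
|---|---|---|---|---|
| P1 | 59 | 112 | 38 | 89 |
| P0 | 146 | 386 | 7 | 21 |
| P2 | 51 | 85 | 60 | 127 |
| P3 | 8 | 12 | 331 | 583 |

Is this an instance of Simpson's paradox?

Yes

P1: the Infra team 59/112 = 52.7%, the Platform team 38/89 = 42.7% → the Infra team
P0: the Infra team 146/386 = 37.8%, the Platform team 7/21 = 33.3% → the Infra team
P2: the Infra team 51/85 = 60.0%, the Platform team 60/127 = 47.2% → the Infra team
P3: the Infra team 8/12 = 66.7%, the Platform team 331/583 = 56.8% → the Infra team
Overall: the Infra team 264/595 = 44.4%, the Platform team 436/820 = 53.2% → the Platform team
The Infra team wins each ticket group but the Platform team wins overall — the comparison reverses. The Infra team's tickets skew toward P0, which has a lower base rate.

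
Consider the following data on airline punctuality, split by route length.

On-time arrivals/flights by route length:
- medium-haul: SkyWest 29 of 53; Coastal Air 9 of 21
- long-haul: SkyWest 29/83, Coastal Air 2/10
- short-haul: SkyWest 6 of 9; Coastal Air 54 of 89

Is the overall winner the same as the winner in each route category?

No

Medium-haul: SkyWest 29/53 = 54.7%, Coastal Air 9/21 = 42.9% → SkyWest
Long-haul: SkyWest 29/83 = 34.9%, Coastal Air 2/10 = 20.0% → SkyWest
Short-haul: SkyWest 6/9 = 66.7%, Coastal Air 54/89 = 60.7% → SkyWest
Overall: SkyWest 64/145 = 44.1%, Coastal Air 65/120 = 54.2% → Coastal Air
SkyWest wins each route group but Coastal Air wins overall — the comparison reverses. SkyWest's flights skew toward long-haul, which has a lower base rate.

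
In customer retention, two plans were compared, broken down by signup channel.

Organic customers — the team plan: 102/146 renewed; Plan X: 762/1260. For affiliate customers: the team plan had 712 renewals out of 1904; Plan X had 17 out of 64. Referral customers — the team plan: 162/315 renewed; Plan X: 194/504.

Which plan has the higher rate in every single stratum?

Organic: the team plan 102/146 = 69.9%, Plan X 762/1260 = 60.5% → the team plan
Affiliate: the team plan 712/1904 = 37.4%, Plan X 17/64 = 26.6% → the team plan
Referral: the team plan 162/315 = 51.4%, Plan X 194/504 = 38.5% → the team plan
The team plan has the higher rate in all 3 groups.

the team plan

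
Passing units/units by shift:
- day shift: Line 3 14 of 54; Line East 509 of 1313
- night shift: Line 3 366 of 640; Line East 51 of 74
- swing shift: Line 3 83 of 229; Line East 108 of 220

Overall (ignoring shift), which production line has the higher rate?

Day shift: Line 3 14/54 = 25.9%, Line East 509/1313 = 38.8% → Line East
Night shift: Line 3 366/640 = 57.2%, Line East 51/74 = 68.9% → Line East
Swing shift: Line 3 83/229 = 36.2%, Line East 108/220 = 49.1% → Line East
Overall: Line 3 463/923 = 50.2%, Line East 668/1607 = 41.6% → Line 3
(Line East wins every shift group but Line 3 wins overall — Line East's units skew toward the low-rate day shift group.)

Line 3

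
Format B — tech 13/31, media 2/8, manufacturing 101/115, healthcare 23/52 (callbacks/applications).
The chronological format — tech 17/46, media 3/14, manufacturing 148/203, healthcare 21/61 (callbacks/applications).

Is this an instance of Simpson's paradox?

No

Tech: Format B 13/31 = 41.9%, the chronological format 17/46 = 37.0% → Format B
Media: Format B 2/8 = 25.0%, the chronological format 3/14 = 21.4% → Format B
Manufacturing: Format B 101/115 = 87.8%, the chronological format 148/203 = 72.9% → Format B
Healthcare: Format B 23/52 = 44.2%, the chronological format 21/61 = 34.4% → Format B
Overall: Format B 139/206 = 67.5%, the chronological format 189/324 = 58.3% → Format B
Format B wins overall and in every industry group — no reversal.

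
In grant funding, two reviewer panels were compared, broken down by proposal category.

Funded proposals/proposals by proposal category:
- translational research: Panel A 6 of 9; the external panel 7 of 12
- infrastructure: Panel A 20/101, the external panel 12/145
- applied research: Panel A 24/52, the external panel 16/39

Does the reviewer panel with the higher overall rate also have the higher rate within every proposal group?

Translational research: Panel A 6/9 = 66.7%, the external panel 7/12 = 58.3% → Panel A
Infrastructure: Panel A 20/101 = 19.8%, the external panel 12/145 = 8.3% → Panel A
Applied research: Panel A 24/52 = 46.2%, the external panel 16/39 = 41.0% → Panel A
Overall: Panel A 50/162 = 30.9%, the external panel 35/196 = 17.9% → Panel A
Panel A wins overall and in every proposal group — no reversal.

Yes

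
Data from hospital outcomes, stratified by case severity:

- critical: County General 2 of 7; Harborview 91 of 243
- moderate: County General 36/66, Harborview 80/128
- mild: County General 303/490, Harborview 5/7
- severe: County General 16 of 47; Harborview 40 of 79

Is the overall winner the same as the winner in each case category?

Critical: County General 2/7 = 28.6%, Harborview 91/243 = 37.4% → Harborview
Moderate: County General 36/66 = 54.5%, Harborview 80/128 = 62.5% → Harborview
Mild: County General 303/490 = 61.8%, Harborview 5/7 = 71.4% → Harborview
Severe: County General 16/47 = 34.0%, Harborview 40/79 = 50.6% → Harborview
Overall: County General 357/610 = 58.5%, Harborview 216/457 = 47.3% → County General
Harborview wins each case group but County General wins overall — the comparison reverses. Harborview's patients skew toward critical, which has a lower base rate.

No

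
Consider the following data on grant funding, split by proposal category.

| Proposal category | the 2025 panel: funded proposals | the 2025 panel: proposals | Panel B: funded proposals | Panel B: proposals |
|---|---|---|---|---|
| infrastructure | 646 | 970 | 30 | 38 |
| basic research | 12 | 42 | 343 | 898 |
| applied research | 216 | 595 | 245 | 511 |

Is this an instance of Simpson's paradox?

Yes

Infrastructure: the 2025 panel 646/970 = 66.6%, Panel B 30/38 = 78.9% → Panel B
Basic research: the 2025 panel 12/42 = 28.6%, Panel B 343/898 = 38.2% → Panel B
Applied research: the 2025 panel 216/595 = 36.3%, Panel B 245/511 = 47.9% → Panel B
Overall: the 2025 panel 874/1607 = 54.4%, Panel B 618/1447 = 42.7% → the 2025 panel
Panel B wins each proposal group but the 2025 panel wins overall — the comparison reverses. Panel B's proposals skew toward basic research, which has a lower base rate.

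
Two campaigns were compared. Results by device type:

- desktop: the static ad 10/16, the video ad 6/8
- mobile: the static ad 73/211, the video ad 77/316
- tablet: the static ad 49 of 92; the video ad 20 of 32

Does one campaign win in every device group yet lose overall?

Desktop: the static ad 10/16 = 62.5%, the video ad 6/8 = 75.0% → the video ad
Mobile: the static ad 73/211 = 34.6%, the video ad 77/316 = 24.4% → the static ad
Tablet: the static ad 49/92 = 53.3%, the video ad 20/32 = 62.5% → the video ad
Overall: the static ad 132/319 = 41.4%, the video ad 103/356 = 28.9% → the static ad
Neither sweeps: the static ad wins 1 of 3 groups, the video ad wins 2. The static ad wins overall but not every group — no Simpson reversal.

No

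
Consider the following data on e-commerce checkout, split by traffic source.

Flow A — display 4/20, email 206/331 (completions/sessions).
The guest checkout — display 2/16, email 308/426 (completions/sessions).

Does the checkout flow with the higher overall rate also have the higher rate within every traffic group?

Display: Flow A 4/20 = 20.0%, the guest checkout 2/16 = 12.5% → Flow A
Email: Flow A 206/331 = 62.2%, the guest checkout 308/426 = 72.3% → the guest checkout
Overall: Flow A 210/351 = 59.8%, the guest checkout 310/442 = 70.1% → the guest checkout
Neither sweeps: Flow A wins 1 of 2 groups, the guest checkout wins 1. The guest checkout wins overall but not every group — no Simpson reversal.

No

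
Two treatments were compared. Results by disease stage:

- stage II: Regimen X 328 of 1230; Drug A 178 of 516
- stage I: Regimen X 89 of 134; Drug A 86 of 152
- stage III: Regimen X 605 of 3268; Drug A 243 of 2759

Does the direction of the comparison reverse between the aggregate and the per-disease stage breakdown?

No

Stage II: Regimen X 328/1230 = 26.7%, Drug A 178/516 = 34.5% → Drug A
Stage I: Regimen X 89/134 = 66.4%, Drug A 86/152 = 56.6% → Regimen X
Stage III: Regimen X 605/3268 = 18.5%, Drug A 243/2759 = 8.8% → Regimen X
Overall: Regimen X 1022/4632 = 22.1%, Drug A 507/3427 = 14.8% → Regimen X
Neither sweeps: Regimen X wins 2 of 3 groups, Drug A wins 1. Regimen X wins overall but not every group — no Simpson reversal.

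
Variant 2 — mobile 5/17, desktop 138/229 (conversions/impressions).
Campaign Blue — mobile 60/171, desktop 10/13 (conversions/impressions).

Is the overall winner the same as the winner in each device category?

No

Mobile: Variant 2 5/17 = 29.4%, Campaign Blue 60/171 = 35.1% → Campaign Blue
Desktop: Variant 2 138/229 = 60.3%, Campaign Blue 10/13 = 76.9% → Campaign Blue
Overall: Variant 2 143/246 = 58.1%, Campaign Blue 70/184 = 38.0% → Variant 2
Campaign Blue wins each device group but Variant 2 wins overall — the comparison reverses. Campaign Blue's impressions skew toward mobile, which has a lower base rate.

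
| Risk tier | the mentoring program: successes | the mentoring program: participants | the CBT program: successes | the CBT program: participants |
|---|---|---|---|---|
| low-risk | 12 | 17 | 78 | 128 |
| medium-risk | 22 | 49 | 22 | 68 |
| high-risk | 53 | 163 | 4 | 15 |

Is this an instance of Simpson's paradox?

Yes

Low-risk: the mentoring program 12/17 = 70.6%, the CBT program 78/128 = 60.9% → the mentoring program
Medium-risk: the mentoring program 22/49 = 44.9%, the CBT program 22/68 = 32.4% → the mentoring program
High-risk: the mentoring program 53/163 = 32.5%, the CBT program 4/15 = 26.7% → the mentoring program
Overall: the mentoring program 87/229 = 38.0%, the CBT program 104/211 = 49.3% → the CBT program
The mentoring program wins each risk group but the CBT program wins overall — the comparison reverses. The mentoring program's participants skew toward high-risk, which has a lower base rate.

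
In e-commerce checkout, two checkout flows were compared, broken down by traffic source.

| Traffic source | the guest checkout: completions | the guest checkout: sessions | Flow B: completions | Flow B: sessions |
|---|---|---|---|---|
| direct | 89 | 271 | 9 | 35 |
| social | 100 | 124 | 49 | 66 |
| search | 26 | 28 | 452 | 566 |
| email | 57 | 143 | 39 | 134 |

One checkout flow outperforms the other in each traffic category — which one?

Direct: the guest checkout 89/271 = 32.8%, Flow B 9/35 = 25.7% → the guest checkout
Social: the guest checkout 100/124 = 80.6%, Flow B 49/66 = 74.2% → the guest checkout
Search: the guest checkout 26/28 = 92.9%, Flow B 452/566 = 79.9% → the guest checkout
Email: the guest checkout 57/143 = 39.9%, Flow B 39/134 = 29.1% → the guest checkout
The guest checkout has the higher rate in all 4 groups.

the guest checkout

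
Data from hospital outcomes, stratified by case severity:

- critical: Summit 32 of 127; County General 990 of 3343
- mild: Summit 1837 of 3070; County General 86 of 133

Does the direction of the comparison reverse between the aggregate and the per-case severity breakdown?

Yes

Critical: Summit 32/127 = 25.2%, County General 990/3343 = 29.6% → County General
Mild: Summit 1837/3070 = 59.8%, County General 86/133 = 64.7% → County General
Overall: Summit 1869/3197 = 58.5%, County General 1076/3476 = 31.0% → Summit
County General wins each case group but Summit wins overall — the comparison reverses. County General's patients skew toward critical, which has a lower base rate.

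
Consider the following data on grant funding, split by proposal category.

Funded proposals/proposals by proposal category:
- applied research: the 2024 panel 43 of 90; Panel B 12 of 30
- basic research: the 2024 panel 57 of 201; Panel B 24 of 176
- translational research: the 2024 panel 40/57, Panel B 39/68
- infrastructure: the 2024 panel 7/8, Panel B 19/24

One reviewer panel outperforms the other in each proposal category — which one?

Applied research: the 2024 panel 43/90 = 47.8%, Panel B 12/30 = 40.0% → the 2024 panel
Basic research: the 2024 panel 57/201 = 28.4%, Panel B 24/176 = 13.6% → the 2024 panel
Translational research: the 2024 panel 40/57 = 70.2%, Panel B 39/68 = 57.4% → the 2024 panel
Infrastructure: the 2024 panel 7/8 = 87.5%, Panel B 19/24 = 79.2% → the 2024 panel
The 2024 panel has the higher rate in all 4 groups.

the 2024 panel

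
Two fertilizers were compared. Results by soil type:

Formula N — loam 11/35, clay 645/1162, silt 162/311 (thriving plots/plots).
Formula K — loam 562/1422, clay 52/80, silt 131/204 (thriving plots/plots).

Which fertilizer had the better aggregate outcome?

Loam: Formula N 11/35 = 31.4%, Formula K 562/1422 = 39.5% → Formula K
Clay: Formula N 645/1162 = 55.5%, Formula K 52/80 = 65.0% → Formula K
Silt: Formula N 162/311 = 52.1%, Formula K 131/204 = 64.2% → Formula K
Overall: Formula N 818/1508 = 54.2%, Formula K 745/1706 = 43.7% → Formula N
(Formula K wins every soil group but Formula N wins overall — Formula K's plots skew toward the low-rate loam group.)

Formula N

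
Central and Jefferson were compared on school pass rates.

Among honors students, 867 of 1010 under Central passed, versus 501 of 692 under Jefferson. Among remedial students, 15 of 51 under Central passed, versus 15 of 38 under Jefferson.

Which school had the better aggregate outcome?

Central

Honors: Central 867/1010 = 85.8%, Jefferson 501/692 = 72.4% → Central
Remedial: Central 15/51 = 29.4%, Jefferson 15/38 = 39.5% → Jefferson
Overall: Central 882/1061 = 83.1%, Jefferson 516/730 = 70.7% → Central
(Neither sweeps every student group, but Central has the higher pooled rate.)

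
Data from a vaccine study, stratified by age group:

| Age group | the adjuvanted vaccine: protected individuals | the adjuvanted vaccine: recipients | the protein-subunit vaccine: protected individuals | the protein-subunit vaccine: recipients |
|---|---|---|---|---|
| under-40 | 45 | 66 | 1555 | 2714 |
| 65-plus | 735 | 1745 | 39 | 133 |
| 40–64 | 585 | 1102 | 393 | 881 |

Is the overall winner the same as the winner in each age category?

No

Under-40: the adjuvanted vaccine 45/66 = 68.2%, the protein-subunit vaccine 1555/2714 = 57.3% → the adjuvanted vaccine
65-plus: the adjuvanted vaccine 735/1745 = 42.1%, the protein-subunit vaccine 39/133 = 29.3% → the adjuvanted vaccine
40–64: the adjuvanted vaccine 585/1102 = 53.1%, the protein-subunit vaccine 393/881 = 44.6% → the adjuvanted vaccine
Overall: the adjuvanted vaccine 1365/2913 = 46.9%, the protein-subunit vaccine 1987/3728 = 53.3% → the protein-subunit vaccine
The adjuvanted vaccine wins each age group but the protein-subunit vaccine wins overall — the comparison reverses. The adjuvanted vaccine's recipients skew toward 65-plus, which has a lower base rate.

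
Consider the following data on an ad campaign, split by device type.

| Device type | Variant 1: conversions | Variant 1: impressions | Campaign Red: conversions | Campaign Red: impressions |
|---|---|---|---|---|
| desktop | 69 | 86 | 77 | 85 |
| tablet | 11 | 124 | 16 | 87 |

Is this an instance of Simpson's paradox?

Desktop: Variant 1 69/86 = 80.2%, Campaign Red 77/85 = 90.6% → Campaign Red
Tablet: Variant 1 11/124 = 8.9%, Campaign Red 16/87 = 18.4% → Campaign Red
Overall: Variant 1 80/210 = 38.1%, Campaign Red 93/172 = 54.1% → Campaign Red
Campaign Red wins overall and in every device group — no reversal.

No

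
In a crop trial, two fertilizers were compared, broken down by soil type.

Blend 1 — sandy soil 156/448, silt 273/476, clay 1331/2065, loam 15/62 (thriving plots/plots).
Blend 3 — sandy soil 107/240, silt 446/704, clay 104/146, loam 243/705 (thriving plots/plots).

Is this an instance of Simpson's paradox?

Yes

Sandy soil: Blend 1 156/448 = 34.8%, Blend 3 107/240 = 44.6% → Blend 3
Silt: Blend 1 273/476 = 57.4%, Blend 3 446/704 = 63.4% → Blend 3
Clay: Blend 1 1331/2065 = 64.5%, Blend 3 104/146 = 71.2% → Blend 3
Loam: Blend 1 15/62 = 24.2%, Blend 3 243/705 = 34.5% → Blend 3
Overall: Blend 1 1775/3051 = 58.2%, Blend 3 900/1795 = 50.1% → Blend 1
Blend 3 wins each soil group but Blend 1 wins overall — the comparison reverses. Blend 3's plots skew toward loam, which has a lower base rate.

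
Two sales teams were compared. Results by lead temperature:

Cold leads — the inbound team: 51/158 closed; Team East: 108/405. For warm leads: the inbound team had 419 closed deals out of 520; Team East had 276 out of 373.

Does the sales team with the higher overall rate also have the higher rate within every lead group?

Yes

Cold: the inbound team 51/158 = 32.3%, Team East 108/405 = 26.7% → the inbound team
Warm: the inbound team 419/520 = 80.6%, Team East 276/373 = 74.0% → the inbound team
Overall: the inbound team 470/678 = 69.3%, Team East 384/778 = 49.4% → the inbound team
The inbound team wins overall and in every lead group — no reversal.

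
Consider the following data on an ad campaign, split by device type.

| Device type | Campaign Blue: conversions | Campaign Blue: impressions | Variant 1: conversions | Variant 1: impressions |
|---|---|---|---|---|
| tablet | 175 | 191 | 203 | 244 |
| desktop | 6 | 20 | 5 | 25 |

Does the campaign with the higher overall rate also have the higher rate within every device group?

Tablet: Campaign Blue 175/191 = 91.6%, Variant 1 203/244 = 83.2% → Campaign Blue
Desktop: Campaign Blue 6/20 = 30.0%, Variant 1 5/25 = 20.0% → Campaign Blue
Overall: Campaign Blue 181/211 = 85.8%, Variant 1 208/269 = 77.3% → Campaign Blue
Campaign Blue wins overall and in every device group — no reversal.

Yes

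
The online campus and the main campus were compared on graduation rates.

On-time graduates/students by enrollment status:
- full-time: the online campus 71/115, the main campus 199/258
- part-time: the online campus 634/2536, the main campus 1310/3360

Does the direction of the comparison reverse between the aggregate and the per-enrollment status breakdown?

No

Full-time: the online campus 71/115 = 61.7%, the main campus 199/258 = 77.1% → the main campus
Part-time: the online campus 634/2536 = 25.0%, the main campus 1310/3360 = 39.0% → the main campus
Overall: the online campus 705/2651 = 26.6%, the main campus 1509/3618 = 41.7% → the main campus
The main campus wins overall and in every enrollment group — no reversal.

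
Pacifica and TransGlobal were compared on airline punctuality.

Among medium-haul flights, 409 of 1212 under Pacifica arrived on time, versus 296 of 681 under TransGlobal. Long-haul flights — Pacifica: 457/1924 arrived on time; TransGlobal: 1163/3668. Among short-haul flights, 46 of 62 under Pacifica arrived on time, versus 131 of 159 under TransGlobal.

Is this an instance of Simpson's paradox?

No

Medium-haul: Pacifica 409/1212 = 33.7%, TransGlobal 296/681 = 43.5% → TransGlobal
Long-haul: Pacifica 457/1924 = 23.8%, TransGlobal 1163/3668 = 31.7% → TransGlobal
Short-haul: Pacifica 46/62 = 74.2%, TransGlobal 131/159 = 82.4% → TransGlobal
Overall: Pacifica 912/3198 = 28.5%, TransGlobal 1590/4508 = 35.3% → TransGlobal
TransGlobal wins overall and in every route group — no reversal.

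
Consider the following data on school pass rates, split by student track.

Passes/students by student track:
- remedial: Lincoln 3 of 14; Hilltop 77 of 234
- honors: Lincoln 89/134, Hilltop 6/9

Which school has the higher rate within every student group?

Remedial: Lincoln 3/14 = 21.4%, Hilltop 77/234 = 32.9% → Hilltop
Honors: Lincoln 89/134 = 66.4%, Hilltop 6/9 = 66.7% → Hilltop
Hilltop has the higher rate in both groups.

Hilltop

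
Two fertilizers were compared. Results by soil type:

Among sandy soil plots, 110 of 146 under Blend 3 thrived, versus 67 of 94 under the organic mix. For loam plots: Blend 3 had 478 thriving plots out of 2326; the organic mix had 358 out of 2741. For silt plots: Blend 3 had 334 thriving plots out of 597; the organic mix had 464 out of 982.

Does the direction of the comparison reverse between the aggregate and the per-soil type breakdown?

No

Sandy soil: Blend 3 110/146 = 75.3%, the organic mix 67/94 = 71.3% → Blend 3
Loam: Blend 3 478/2326 = 20.6%, the organic mix 358/2741 = 13.1% → Blend 3
Silt: Blend 3 334/597 = 55.9%, the organic mix 464/982 = 47.3% → Blend 3
Overall: Blend 3 922/3069 = 30.0%, the organic mix 889/3817 = 23.3% → Blend 3
Blend 3 wins overall and in every soil group — no reversal.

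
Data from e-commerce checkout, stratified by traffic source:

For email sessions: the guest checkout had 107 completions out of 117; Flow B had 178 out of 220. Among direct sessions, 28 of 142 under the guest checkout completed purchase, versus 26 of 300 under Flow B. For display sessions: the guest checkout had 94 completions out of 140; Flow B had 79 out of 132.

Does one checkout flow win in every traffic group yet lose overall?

No

Email: the guest checkout 107/117 = 91.5%, Flow B 178/220 = 80.9% → the guest checkout
Direct: the guest checkout 28/142 = 19.7%, Flow B 26/300 = 8.7% → the guest checkout
Display: the guest checkout 94/140 = 67.1%, Flow B 79/132 = 59.8% → the guest checkout
Overall: the guest checkout 229/399 = 57.4%, Flow B 283/652 = 43.4% → the guest checkout
The guest checkout wins overall and in every traffic group — no reversal.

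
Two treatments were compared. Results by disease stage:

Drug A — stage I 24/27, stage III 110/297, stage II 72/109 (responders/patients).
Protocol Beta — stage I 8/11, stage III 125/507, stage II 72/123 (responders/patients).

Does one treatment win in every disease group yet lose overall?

No

Stage I: Drug A 24/27 = 88.9%, Protocol Beta 8/11 = 72.7% → Drug A
Stage III: Drug A 110/297 = 37.0%, Protocol Beta 125/507 = 24.7% → Drug A
Stage II: Drug A 72/109 = 66.1%, Protocol Beta 72/123 = 58.5% → Drug A
Overall: Drug A 206/433 = 47.6%, Protocol Beta 205/641 = 32.0% → Drug A
Drug A wins overall and in every disease group — no reversal.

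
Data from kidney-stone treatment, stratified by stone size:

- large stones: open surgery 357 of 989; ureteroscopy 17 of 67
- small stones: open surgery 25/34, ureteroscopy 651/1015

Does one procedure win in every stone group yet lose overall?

Large stones: open surgery 357/989 = 36.1%, ureteroscopy 17/67 = 25.4% → open surgery
Small stones: open surgery 25/34 = 73.5%, ureteroscopy 651/1015 = 64.1% → open surgery
Overall: open surgery 382/1023 = 37.3%, ureteroscopy 668/1082 = 61.7% → ureteroscopy
Open surgery wins each stone group but ureteroscopy wins overall — the comparison reverses. Open surgery's cases skew toward large stones, which has a lower base rate.

Yes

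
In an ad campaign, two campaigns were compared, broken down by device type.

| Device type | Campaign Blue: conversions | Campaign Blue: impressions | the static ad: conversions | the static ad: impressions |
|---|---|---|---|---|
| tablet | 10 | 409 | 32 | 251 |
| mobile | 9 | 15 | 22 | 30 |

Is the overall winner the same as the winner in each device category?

Tablet: Campaign Blue 10/409 = 2.4%, the static ad 32/251 = 12.7% → the static ad
Mobile: Campaign Blue 9/15 = 60.0%, the static ad 22/30 = 73.3% → the static ad
Overall: Campaign Blue 19/424 = 4.5%, the static ad 54/281 = 19.2% → the static ad
The static ad wins overall and in every device group — no reversal.

Yes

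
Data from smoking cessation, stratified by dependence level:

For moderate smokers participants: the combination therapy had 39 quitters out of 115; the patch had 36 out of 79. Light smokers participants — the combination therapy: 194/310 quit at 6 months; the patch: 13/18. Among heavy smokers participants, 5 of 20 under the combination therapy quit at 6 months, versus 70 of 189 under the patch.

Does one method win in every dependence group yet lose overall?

Moderate smokers: the combination therapy 39/115 = 33.9%, the patch 36/79 = 45.6% → the patch
Light smokers: the combination therapy 194/310 = 62.6%, the patch 13/18 = 72.2% → the patch
Heavy smokers: the combination therapy 5/20 = 25.0%, the patch 70/189 = 37.0% → the patch
Overall: the combination therapy 238/445 = 53.5%, the patch 119/286 = 41.6% → the combination therapy
The patch wins each dependence group but the combination therapy wins overall — the comparison reverses. The patch's participants skew toward heavy smokers, which has a lower base rate.

Yes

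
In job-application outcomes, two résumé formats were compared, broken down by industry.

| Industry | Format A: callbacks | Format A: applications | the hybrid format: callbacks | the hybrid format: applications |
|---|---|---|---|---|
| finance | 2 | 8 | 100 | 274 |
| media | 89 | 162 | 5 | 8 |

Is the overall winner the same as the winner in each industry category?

Finance: Format A 2/8 = 25.0%, the hybrid format 100/274 = 36.5% → the hybrid format
Media: Format A 89/162 = 54.9%, the hybrid format 5/8 = 62.5% → the hybrid format
Overall: Format A 91/170 = 53.5%, the hybrid format 105/282 = 37.2% → Format A
The hybrid format wins each industry group but Format A wins overall — the comparison reverses. The hybrid format's applications skew toward finance, which has a lower base rate.

No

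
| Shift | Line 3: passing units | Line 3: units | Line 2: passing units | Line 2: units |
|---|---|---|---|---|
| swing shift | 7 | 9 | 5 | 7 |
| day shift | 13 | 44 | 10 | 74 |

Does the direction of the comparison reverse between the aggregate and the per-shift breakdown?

No

Swing shift: Line 3 7/9 = 77.8%, Line 2 5/7 = 71.4% → Line 3
Day shift: Line 3 13/44 = 29.5%, Line 2 10/74 = 13.5% → Line 3
Overall: Line 3 20/53 = 37.7%, Line 2 15/81 = 18.5% → Line 3
Line 3 wins overall and in every shift group — no reversal.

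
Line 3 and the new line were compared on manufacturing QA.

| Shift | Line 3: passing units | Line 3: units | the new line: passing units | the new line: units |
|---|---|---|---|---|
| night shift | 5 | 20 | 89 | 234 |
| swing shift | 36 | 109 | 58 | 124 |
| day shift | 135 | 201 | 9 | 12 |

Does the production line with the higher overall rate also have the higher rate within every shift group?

Night shift: Line 3 5/20 = 25.0%, the new line 89/234 = 38.0% → the new line
Swing shift: Line 3 36/109 = 33.0%, the new line 58/124 = 46.8% → the new line
Day shift: Line 3 135/201 = 67.2%, the new line 9/12 = 75.0% → the new line
Overall: Line 3 176/330 = 53.3%, the new line 156/370 = 42.2% → Line 3
The new line wins each shift group but Line 3 wins overall — the comparison reverses. The new line's units skew toward night shift, which has a lower base rate.

No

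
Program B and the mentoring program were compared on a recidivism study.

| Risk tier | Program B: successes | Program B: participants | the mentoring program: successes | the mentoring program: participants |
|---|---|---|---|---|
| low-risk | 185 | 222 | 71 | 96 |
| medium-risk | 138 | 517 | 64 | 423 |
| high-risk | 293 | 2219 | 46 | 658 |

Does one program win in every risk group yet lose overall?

Low-risk: Program B 185/222 = 83.3%, the mentoring program 71/96 = 74.0% → Program B
Medium-risk: Program B 138/517 = 26.7%, the mentoring program 64/423 = 15.1% → Program B
High-risk: Program B 293/2219 = 13.2%, the mentoring program 46/658 = 7.0% → Program B
Overall: Program B 616/2958 = 20.8%, the mentoring program 181/1177 = 15.4% → Program B
Program B wins overall and in every risk group — no reversal.

No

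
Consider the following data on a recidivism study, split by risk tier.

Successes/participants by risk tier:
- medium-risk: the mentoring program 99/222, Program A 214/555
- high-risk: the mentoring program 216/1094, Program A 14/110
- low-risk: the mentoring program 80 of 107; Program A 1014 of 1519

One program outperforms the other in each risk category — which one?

Medium-risk: the mentoring program 99/222 = 44.6%, Program A 214/555 = 38.6% → the mentoring program
High-risk: the mentoring program 216/1094 = 19.7%, Program A 14/110 = 12.7% → the mentoring program
Low-risk: the mentoring program 80/107 = 74.8%, Program A 1014/1519 = 66.8% → the mentoring program
The mentoring program has the higher rate in all 3 groups.

the mentoring program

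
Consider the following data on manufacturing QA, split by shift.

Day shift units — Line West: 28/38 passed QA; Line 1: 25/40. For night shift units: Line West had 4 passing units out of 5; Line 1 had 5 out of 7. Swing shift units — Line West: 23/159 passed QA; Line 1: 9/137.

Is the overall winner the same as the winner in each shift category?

Yes

Day shift: Line West 28/38 = 73.7%, Line 1 25/40 = 62.5% → Line West
Night shift: Line West 4/5 = 80.0%, Line 1 5/7 = 71.4% → Line West
Swing shift: Line West 23/159 = 14.5%, Line 1 9/137 = 6.6% → Line West
Overall: Line West 55/202 = 27.2%, Line 1 39/184 = 21.2% → Line West
Line West wins overall and in every shift group — no reversal.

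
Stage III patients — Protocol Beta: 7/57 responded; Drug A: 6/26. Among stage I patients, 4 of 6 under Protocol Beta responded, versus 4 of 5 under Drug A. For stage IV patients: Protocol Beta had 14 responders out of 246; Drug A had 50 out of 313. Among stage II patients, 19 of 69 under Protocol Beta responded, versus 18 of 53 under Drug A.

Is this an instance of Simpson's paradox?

Stage III: Protocol Beta 7/57 = 12.3%, Drug A 6/26 = 23.1% → Drug A
Stage I: Protocol Beta 4/6 = 66.7%, Drug A 4/5 = 80.0% → Drug A
Stage IV: Protocol Beta 14/246 = 5.7%, Drug A 50/313 = 16.0% → Drug A
Stage II: Protocol Beta 19/69 = 27.5%, Drug A 18/53 = 34.0% → Drug A
Overall: Protocol Beta 44/378 = 11.6%, Drug A 78/397 = 19.6% → Drug A
Drug A wins overall and in every disease group — no reversal.

No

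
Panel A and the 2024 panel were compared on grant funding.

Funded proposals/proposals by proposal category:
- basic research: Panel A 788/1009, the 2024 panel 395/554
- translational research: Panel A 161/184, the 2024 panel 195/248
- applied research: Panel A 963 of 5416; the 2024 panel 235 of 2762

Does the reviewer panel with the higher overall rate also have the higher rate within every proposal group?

Basic research: Panel A 788/1009 = 78.1%, the 2024 panel 395/554 = 71.3% → Panel A
Translational research: Panel A 161/184 = 87.5%, the 2024 panel 195/248 = 78.6% → Panel A
Applied research: Panel A 963/5416 = 17.8%, the 2024 panel 235/2762 = 8.5% → Panel A
Overall: Panel A 1912/6609 = 28.9%, the 2024 panel 825/3564 = 23.1% → Panel A
Panel A wins overall and in every proposal group — no reversal.

Yes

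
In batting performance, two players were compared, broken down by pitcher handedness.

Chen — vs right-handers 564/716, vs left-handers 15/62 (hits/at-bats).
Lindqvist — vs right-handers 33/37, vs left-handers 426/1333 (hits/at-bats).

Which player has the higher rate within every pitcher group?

Lindqvist

Vs right-handers: Chen 564/716 = 78.8%, Lindqvist 33/37 = 89.2% → Lindqvist
Vs left-handers: Chen 15/62 = 24.2%, Lindqvist 426/1333 = 32.0% → Lindqvist
Lindqvist has the higher rate in both groups.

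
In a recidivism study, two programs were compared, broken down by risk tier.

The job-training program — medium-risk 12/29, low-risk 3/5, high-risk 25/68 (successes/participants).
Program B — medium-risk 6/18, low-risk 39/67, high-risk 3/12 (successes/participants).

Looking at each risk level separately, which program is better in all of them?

Medium-risk: the job-training program 12/29 = 41.4%, Program B 6/18 = 33.3% → the job-training program
Low-risk: the job-training program 3/5 = 60.0%, Program B 39/67 = 58.2% → the job-training program
High-risk: the job-training program 25/68 = 36.8%, Program B 3/12 = 25.0% → the job-training program
The job-training program has the higher rate in all 3 groups.

the job-training program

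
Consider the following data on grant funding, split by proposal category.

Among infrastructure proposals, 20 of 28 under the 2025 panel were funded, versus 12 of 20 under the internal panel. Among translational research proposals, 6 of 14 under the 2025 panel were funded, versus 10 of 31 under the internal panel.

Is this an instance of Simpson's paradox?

No

Infrastructure: the 2025 panel 20/28 = 71.4%, the internal panel 12/20 = 60.0% → the 2025 panel
Translational research: the 2025 panel 6/14 = 42.9%, the internal panel 10/31 = 32.3% → the 2025 panel
Overall: the 2025 panel 26/42 = 61.9%, the internal panel 22/51 = 43.1% → the 2025 panel
The 2025 panel wins overall and in every proposal group — no reversal.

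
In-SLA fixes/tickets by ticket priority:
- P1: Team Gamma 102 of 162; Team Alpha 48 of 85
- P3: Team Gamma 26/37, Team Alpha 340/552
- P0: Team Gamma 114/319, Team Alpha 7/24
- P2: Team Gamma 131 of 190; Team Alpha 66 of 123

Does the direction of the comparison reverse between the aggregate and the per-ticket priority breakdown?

P1: Team Gamma 102/162 = 63.0%, Team Alpha 48/85 = 56.5% → Team Gamma
P3: Team Gamma 26/37 = 70.3%, Team Alpha 340/552 = 61.6% → Team Gamma
P0: Team Gamma 114/319 = 35.7%, Team Alpha 7/24 = 29.2% → Team Gamma
P2: Team Gamma 131/190 = 68.9%, Team Alpha 66/123 = 53.7% → Team Gamma
Overall: Team Gamma 373/708 = 52.7%, Team Alpha 461/784 = 58.8% → Team Alpha
Team Gamma wins each ticket group but Team Alpha wins overall — the comparison reverses. Team Gamma's tickets skew toward P0, which has a lower base rate.

Yes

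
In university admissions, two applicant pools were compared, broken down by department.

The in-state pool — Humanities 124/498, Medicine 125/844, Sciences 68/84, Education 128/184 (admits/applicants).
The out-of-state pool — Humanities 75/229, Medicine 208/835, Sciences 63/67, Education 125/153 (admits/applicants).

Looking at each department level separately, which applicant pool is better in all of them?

Humanities: the in-state pool 124/498 = 24.9%, the out-of-state pool 75/229 = 32.8% → the out-of-state pool
Medicine: the in-state pool 125/844 = 14.8%, the out-of-state pool 208/835 = 24.9% → the out-of-state pool
Sciences: the in-state pool 68/84 = 81.0%, the out-of-state pool 63/67 = 94.0% → the out-of-state pool
Education: the in-state pool 128/184 = 69.6%, the out-of-state pool 125/153 = 81.7% → the out-of-state pool
The out-of-state pool has the higher rate in all 4 groups.

the out-of-state pool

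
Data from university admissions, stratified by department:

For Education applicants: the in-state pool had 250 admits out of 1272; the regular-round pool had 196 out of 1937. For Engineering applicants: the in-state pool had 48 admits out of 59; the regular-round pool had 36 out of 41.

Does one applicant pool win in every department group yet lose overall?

Education: the in-state pool 250/1272 = 19.7%, the regular-round pool 196/1937 = 10.1% → the in-state pool
Engineering: the in-state pool 48/59 = 81.4%, the regular-round pool 36/41 = 87.8% → the regular-round pool
Overall: the in-state pool 298/1331 = 22.4%, the regular-round pool 232/1978 = 11.7% → the in-state pool
Neither sweeps: the in-state pool wins 1 of 2 groups, the regular-round pool wins 1. The in-state pool wins overall but not every group — no Simpson reversal.

No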